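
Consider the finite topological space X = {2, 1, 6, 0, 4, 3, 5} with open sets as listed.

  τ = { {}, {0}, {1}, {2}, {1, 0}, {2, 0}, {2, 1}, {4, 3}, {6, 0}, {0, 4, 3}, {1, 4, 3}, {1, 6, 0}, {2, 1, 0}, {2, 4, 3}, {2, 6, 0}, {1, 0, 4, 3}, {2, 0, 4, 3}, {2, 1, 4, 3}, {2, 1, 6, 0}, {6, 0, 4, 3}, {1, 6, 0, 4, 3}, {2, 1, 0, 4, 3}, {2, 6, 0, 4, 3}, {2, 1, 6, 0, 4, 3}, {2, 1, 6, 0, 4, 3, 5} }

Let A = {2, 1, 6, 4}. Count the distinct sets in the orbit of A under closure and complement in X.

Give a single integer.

12

X∖A={0, 3, 5}, int(X∖A)={0}, hence cl(A)={2, 1, 6, 4, 3, 5}
Orbit (k=closure, c=complement):
  1. A     = {2, 1, 6, 4}
  2. kA    = {2, 1, 6, 4, 3, 5}
  3. cA    = {0, 3, 5}
  4. ckA   = {0}
  5. kcA   = {6, 0, 4, 3, 5}
  6. kckA  = {6, 0, 5}
  7. ckcA  = {2, 1}
  8. ckckA = {2, 1, 4, 3}
  9. kckcA = {2, 1, 5}
  10. kckckA = {2, 1, 4, 3, 5}
  11. ckckcA = {6, 0, 4, 3}
  12. ckckckA = {6, 0}
(closed under both — stop)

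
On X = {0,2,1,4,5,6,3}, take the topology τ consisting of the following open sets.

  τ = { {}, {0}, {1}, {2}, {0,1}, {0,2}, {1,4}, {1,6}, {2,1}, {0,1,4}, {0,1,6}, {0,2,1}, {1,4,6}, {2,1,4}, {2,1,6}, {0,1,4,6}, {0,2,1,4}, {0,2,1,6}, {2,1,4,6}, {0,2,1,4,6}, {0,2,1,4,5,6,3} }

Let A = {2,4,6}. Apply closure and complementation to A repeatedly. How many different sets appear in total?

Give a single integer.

8

cl via duality: int({0,1,5,3}) = {0,1}, so X∖{0,1} = {2,4,5,6,3}
Write k for closure, c for complement:
  1. A     = {2,4,6}
  2. kA    = {2,4,5,6,3}
  3. cA    = {0,1,5,3}
  4. ckA   = {0,1}
  5. kcA   = {0,1,4,5,6,3}
  6. ckcA  = {2}
  7. kckcA = {2,5,3}
  8. ckckcA = {0,1,4,6}
applying k or c yields no new set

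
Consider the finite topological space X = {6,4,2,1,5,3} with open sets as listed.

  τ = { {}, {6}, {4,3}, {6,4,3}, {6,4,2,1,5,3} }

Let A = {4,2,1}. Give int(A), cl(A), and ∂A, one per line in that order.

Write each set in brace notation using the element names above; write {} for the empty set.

opens ⊆ A: {}; union → int = {}
complement {6,5,3}; its interior {6}; cl(A) = X∖{6} = {4,2,1,5,3}
boundary = {4,2,1,5,3} ∖ {} = {4,2,1,5,3}

int(A) = {}
cl(A)  = {4,2,1,5,3}
∂A     = {4,2,1,5,3}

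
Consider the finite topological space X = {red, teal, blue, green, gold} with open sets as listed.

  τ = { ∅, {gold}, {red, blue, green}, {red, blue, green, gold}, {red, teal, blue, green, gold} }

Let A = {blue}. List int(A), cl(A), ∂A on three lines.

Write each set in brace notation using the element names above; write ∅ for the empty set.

int(A) = ∅
cl(A)  = {red, teal, blue, green}
∂A     = {red, teal, blue, green}

interior: largest open inside A is ∅ (from ∅)
cl via duality: int({red, teal, green, gold}) = {gold}, so X∖{gold} = {red, teal, blue, green}
cl∖int = {red, teal, blue, green}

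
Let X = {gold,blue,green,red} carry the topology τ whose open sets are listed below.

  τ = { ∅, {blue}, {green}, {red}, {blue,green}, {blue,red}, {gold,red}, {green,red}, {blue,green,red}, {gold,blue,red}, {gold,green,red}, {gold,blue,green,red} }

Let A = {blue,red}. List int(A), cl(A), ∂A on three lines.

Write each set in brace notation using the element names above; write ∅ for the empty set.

int(A) = {blue,red}
cl(A)  = {gold,blue,red}
∂A     = {gold}

interior: largest open inside A is {blue,red} (from ∅, {red}, {blue}, {blue,red})
cl via duality: int({gold,green}) = {green}, so X∖{green} = {gold,blue,red}
cl∖int = {gold}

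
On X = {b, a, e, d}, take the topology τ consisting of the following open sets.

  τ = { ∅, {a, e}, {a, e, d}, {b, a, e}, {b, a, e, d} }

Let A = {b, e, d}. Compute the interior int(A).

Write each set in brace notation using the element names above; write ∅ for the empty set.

∅

U open, U⊆A: ∅. int(A) = ⋃ = ∅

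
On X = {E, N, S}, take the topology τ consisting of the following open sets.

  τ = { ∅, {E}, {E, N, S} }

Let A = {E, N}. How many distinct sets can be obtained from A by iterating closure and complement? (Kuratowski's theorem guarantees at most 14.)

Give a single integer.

6

closure: X∖int(X∖A) = X∖∅ = {E, N, S}
Let k=closure and c=complement:
  1. A     = {E, N}
  2. kA    = {E, N, S}
  3. cA    = {S}
  4. ckA   = ∅
  5. kcA   = {N, S}
  6. ckcA  = {E}
— saturated at 6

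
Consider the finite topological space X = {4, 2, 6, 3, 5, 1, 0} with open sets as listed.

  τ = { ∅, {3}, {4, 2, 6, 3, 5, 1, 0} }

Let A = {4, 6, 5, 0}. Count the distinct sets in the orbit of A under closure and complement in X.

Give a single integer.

cl via duality: int({2, 3, 1}) = {3}, so X∖{3} = {4, 2, 6, 5, 1, 0}
Write k for closure, c for complement:
  1. A     = {4, 6, 5, 0}
  2. kA    = {4, 2, 6, 5, 1, 0}
  3. cA    = {2, 3, 1}
  4. ckA   = {3}
  5. kcA   = {4, 2, 6, 3, 5, 1, 0}
  6. ckcA  = ∅
applying k or c yields no new set

6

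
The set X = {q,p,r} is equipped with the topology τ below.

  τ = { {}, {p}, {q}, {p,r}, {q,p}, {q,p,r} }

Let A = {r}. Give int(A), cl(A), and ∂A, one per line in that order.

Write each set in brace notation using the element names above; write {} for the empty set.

open subsets of A: {}; so int(A) = {}
closure: X∖int(X∖A) = X∖{q,p} = {r}
∂A = {r} minus {} = {r}

int(A) = {}
cl(A)  = {r}
∂A     = {r}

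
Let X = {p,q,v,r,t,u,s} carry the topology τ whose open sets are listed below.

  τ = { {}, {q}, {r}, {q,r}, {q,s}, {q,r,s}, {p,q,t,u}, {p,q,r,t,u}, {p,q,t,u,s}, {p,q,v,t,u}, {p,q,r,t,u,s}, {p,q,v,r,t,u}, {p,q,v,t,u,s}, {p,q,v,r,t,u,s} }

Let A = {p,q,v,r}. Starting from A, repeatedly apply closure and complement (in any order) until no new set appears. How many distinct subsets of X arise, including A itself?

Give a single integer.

complement {t,u,s}; its interior {}; cl(A) = X∖{} = {p,q,v,r,t,u,s}
With k = closure, c = complement:
  1. A     = {p,q,v,r}
  2. kA    = {p,q,v,r,t,u,s}
  3. cA    = {t,u,s}
  4. ckA   = {}
  5. kcA   = {p,v,t,u,s}
  6. ckcA  = {q,r}
k, c of each give nothing new

6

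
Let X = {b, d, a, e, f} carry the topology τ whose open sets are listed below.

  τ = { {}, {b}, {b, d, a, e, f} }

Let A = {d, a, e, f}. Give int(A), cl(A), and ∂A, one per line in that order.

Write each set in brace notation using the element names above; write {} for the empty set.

open subsets of A: {}; so int(A) = {}
closure: X∖int(X∖A) = X∖{b} = {d, a, e, f}
∂A = {d, a, e, f} minus {} = {d, a, e, f}

int(A) = {}
cl(A)  = {d, a, e, f}
∂A     = {d, a, e, f}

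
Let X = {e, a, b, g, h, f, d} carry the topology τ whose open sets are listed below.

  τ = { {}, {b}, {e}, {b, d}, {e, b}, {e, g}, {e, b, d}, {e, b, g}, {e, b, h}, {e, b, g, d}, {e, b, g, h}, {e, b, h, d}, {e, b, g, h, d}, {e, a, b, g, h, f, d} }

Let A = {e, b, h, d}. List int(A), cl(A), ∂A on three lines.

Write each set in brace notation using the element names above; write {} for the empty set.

U open, U⊆A: {}, {e}, {b}, {b, d}, {e, b}, {e, b, d}, {e, b, h}, {e, b, h, d}. int(A) = ⋃ = {e, b, h, d}
X∖A={a, g, f}, int(X∖A)={}, hence cl(A)={e, a, b, g, h, f, d}
∂A: remove int from cl → {a, g, f}

int(A) = {e, b, h, d}
cl(A)  = {e, a, b, g, h, f, d}
∂A     = {a, g, f}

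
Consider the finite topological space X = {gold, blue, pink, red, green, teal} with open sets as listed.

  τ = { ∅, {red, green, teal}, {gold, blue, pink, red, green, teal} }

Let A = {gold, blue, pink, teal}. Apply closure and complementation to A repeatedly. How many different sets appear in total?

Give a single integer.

4

cl via duality: int({red, green}) = ∅, so X∖∅ = {gold, blue, pink, red, green, teal}
Write k for closure, c for complement:
  1. A     = {gold, blue, pink, teal}
  2. kA    = {gold, blue, pink, red, green, teal}
  3. cA    = {red, green}
  4. ckA   = ∅
applying k or c yields no new set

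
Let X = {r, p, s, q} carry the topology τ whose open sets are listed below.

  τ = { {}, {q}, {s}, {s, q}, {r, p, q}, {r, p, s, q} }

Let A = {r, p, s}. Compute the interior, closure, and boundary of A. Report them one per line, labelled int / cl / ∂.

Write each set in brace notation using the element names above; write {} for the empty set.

interior: largest open inside A is {s} (from {}, {s})
cl via duality: int({q}) = {q}, so X∖{q} = {r, p, s}
cl∖int = {r, p}

int(A) = {s}
cl(A)  = {r, p, s}
∂A     = {r, p}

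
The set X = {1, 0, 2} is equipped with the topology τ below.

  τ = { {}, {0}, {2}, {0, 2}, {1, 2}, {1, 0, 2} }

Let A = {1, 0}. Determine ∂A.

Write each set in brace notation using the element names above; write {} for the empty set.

{1}

U open, U⊆A: {}, {0}. int(A) = ⋃ = {0}
X∖A={2}, int(X∖A)={2}, hence cl(A)={1, 0}
∂A: remove int from cl → {1}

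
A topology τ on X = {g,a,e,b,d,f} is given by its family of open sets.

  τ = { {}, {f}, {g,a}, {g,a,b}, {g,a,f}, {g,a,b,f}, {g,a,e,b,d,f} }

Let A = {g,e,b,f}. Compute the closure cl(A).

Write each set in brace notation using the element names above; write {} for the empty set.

X∖A={a,d}, int(X∖A)={}, hence cl(A)={g,a,e,b,d,f}

{g,a,e,b,d,f}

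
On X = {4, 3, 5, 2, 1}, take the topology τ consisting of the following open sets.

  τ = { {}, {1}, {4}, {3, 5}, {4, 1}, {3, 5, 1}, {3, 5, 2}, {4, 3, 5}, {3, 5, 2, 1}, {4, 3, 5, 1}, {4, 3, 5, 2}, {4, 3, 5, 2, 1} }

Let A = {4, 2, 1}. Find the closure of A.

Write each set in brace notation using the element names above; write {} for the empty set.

{4, 2, 1}

complement {3, 5}; its interior {3, 5}; cl(A) = X∖{3, 5} = {4, 2, 1}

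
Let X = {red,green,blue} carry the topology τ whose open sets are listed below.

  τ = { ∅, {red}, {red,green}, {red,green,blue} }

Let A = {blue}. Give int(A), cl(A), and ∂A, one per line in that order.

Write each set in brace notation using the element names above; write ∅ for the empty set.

interior: largest open inside A is ∅ (from ∅)
cl via duality: int({red,green}) = {red,green}, so X∖{red,green} = {blue}
cl∖int = {blue}

int(A) = ∅
cl(A)  = {blue}
∂A     = {blue}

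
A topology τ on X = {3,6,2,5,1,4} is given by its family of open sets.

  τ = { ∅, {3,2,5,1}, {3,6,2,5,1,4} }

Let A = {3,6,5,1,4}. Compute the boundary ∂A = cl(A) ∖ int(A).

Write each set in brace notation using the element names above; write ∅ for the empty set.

open subsets of A: ∅; so int(A) = ∅
closure: X∖int(X∖A) = X∖∅ = {3,6,2,5,1,4}
∂A = {3,6,2,5,1,4} minus ∅ = {3,6,2,5,1,4}

{3,6,2,5,1,4}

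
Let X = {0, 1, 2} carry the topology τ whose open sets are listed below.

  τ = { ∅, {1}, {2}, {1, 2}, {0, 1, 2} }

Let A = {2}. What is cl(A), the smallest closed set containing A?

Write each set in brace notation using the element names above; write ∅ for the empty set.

complement {0, 1}; its interior {1}; cl(A) = X∖{1} = {0, 2}

{0, 2}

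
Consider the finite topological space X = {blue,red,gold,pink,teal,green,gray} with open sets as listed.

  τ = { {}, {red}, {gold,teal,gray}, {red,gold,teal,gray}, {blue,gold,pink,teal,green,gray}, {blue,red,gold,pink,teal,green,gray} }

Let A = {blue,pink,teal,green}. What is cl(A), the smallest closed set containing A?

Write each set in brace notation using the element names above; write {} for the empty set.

{blue,gold,pink,teal,green,gray}

X∖A={red,gold,gray}, int(X∖A)={red}, hence cl(A)={blue,gold,pink,teal,green,gray}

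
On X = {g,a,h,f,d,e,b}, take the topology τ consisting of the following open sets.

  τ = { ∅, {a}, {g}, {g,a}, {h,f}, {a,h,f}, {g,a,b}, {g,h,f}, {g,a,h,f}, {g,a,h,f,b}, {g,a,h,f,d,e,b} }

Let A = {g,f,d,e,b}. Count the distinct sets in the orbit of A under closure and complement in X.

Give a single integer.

X∖A={a,h}, int(X∖A)={a}, hence cl(A)={g,h,f,d,e,b}
Orbit (k=closure, c=complement):
  1. A     = {g,f,d,e,b}
  2. kA    = {g,h,f,d,e,b}
  3. cA    = {a,h}
  4. ckA   = {a}
  5. kcA   = {a,h,f,d,e,b}
  6. kckA  = {a,d,e,b}
  7. ckcA  = {g}
  8. ckckA = {g,h,f}
  9. kckcA = {g,d,e,b}
  10. ckckcA = {a,h,f}
(closed under both — stop)

10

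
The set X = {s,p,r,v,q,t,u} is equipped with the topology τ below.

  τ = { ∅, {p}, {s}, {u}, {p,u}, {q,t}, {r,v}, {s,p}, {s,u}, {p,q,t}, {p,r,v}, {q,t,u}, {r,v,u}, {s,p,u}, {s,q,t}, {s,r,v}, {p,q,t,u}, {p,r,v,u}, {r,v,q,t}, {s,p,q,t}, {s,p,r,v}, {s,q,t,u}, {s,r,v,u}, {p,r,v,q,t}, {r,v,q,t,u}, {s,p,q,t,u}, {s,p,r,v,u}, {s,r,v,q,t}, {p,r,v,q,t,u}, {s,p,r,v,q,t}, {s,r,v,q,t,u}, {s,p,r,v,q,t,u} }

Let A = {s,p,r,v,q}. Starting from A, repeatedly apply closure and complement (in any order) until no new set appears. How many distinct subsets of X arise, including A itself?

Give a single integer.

closure: X∖int(X∖A) = X∖{u} = {s,p,r,v,q,t}
Let k=closure and c=complement:
  1. A     = {s,p,r,v,q}
  2. kA    = {s,p,r,v,q,t}
  3. cA    = {t,u}
  4. ckA   = {u}
  5. kcA   = {q,t,u}
  6. ckcA  = {s,p,r,v}
— saturated at 6

6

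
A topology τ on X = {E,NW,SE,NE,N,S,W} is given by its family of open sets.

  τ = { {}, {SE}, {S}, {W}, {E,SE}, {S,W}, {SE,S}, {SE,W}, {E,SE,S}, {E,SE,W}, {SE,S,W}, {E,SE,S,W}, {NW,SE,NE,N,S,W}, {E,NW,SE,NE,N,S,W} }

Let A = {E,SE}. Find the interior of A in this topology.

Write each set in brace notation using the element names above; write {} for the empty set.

opens ⊆ A: {}, {SE}, {E,SE}; union → int = {E,SE}

{E,SE}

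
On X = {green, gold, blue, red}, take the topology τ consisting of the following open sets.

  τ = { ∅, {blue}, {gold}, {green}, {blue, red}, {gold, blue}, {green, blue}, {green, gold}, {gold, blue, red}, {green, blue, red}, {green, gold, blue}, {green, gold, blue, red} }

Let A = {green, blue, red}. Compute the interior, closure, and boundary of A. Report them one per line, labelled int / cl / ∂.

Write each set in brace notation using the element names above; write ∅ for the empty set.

interior: largest open inside A is {green, blue, red} (from ∅, {green}, {blue}, {green, blue}, {blue, red}, {green, blue, red})
cl via duality: int({gold}) = {gold}, so X∖{gold} = {green, blue, red}
cl∖int = ∅

int(A) = {green, blue, red}
cl(A)  = {green, blue, red}
∂A     = ∅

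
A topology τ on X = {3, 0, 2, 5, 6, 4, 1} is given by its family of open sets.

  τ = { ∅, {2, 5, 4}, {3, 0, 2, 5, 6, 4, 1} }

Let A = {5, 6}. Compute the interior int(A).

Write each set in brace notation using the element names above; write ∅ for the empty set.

opens ⊆ A: ∅; union → int = ∅

∅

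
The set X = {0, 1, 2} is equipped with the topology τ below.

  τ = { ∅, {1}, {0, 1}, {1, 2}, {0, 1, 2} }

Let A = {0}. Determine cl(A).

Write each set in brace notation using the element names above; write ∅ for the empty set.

X∖A={1, 2}, int(X∖A)={1, 2}, hence cl(A)={0}

{0}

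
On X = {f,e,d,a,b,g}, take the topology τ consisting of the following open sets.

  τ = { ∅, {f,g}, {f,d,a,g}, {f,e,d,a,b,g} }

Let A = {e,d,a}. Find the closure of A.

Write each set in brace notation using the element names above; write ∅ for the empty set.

{e,d,a,b}

cl via duality: int({f,b,g}) = {f,g}, so X∖{f,g} = {e,d,a,b}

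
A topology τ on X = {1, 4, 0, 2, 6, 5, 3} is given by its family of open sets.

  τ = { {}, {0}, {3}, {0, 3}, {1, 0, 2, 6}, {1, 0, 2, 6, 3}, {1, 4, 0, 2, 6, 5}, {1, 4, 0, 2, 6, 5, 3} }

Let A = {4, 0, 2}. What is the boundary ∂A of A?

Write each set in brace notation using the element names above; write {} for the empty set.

U open, U⊆A: {}, {0}. int(A) = ⋃ = {0}
X∖A={1, 6, 5, 3}, int(X∖A)={3}, hence cl(A)={1, 4, 0, 2, 6, 5}
∂A: remove int from cl → {1, 4, 2, 6, 5}

{1, 4, 2, 6, 5}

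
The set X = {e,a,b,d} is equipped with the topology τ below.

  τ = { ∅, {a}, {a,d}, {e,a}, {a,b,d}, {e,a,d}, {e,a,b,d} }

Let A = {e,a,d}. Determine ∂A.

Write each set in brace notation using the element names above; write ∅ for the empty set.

{b}

U open, U⊆A: ∅, {a}, {a,d}, {e,a}, {e,a,d}. int(A) = ⋃ = {e,a,d}
X∖A={b}, int(X∖A)=∅, hence cl(A)={e,a,b,d}
∂A: remove int from cl → {b}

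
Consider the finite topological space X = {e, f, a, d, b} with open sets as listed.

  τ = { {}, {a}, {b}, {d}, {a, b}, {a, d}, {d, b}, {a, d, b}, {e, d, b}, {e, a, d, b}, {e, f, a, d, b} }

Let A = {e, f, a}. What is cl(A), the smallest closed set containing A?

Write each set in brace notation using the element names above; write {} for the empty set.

{e, f, a}

closure: X∖int(X∖A) = X∖{d, b} = {e, f, a}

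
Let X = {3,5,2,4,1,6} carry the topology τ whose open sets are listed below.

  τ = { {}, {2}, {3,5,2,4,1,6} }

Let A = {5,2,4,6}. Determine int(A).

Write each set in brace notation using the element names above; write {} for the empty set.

{2}

interior: largest open inside A is {2} (from {}, {2})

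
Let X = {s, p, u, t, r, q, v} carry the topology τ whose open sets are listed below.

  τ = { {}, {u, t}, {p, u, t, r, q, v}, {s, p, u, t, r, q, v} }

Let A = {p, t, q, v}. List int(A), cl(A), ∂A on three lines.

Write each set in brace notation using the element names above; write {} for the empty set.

int(A) = {}
cl(A)  = {s, p, u, t, r, q, v}
∂A     = {s, p, u, t, r, q, v}

open subsets of A: {}; so int(A) = {}
closure: X∖int(X∖A) = X∖{} = {s, p, u, t, r, q, v}
∂A = {s, p, u, t, r, q, v} minus {} = {s, p, u, t, r, q, v}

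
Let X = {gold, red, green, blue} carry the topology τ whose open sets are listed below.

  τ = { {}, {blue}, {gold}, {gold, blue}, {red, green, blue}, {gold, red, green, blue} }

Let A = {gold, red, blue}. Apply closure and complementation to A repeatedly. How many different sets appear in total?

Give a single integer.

cl via duality: int({green}) = {}, so X∖{} = {gold, red, green, blue}
Write k for closure, c for complement:
  1. A     = {gold, red, blue}
  2. kA    = {gold, red, green, blue}
  3. cA    = {green}
  4. ckA   = {}
  5. kcA   = {red, green}
  6. ckcA  = {gold, blue}
applying k or c yields no new set

6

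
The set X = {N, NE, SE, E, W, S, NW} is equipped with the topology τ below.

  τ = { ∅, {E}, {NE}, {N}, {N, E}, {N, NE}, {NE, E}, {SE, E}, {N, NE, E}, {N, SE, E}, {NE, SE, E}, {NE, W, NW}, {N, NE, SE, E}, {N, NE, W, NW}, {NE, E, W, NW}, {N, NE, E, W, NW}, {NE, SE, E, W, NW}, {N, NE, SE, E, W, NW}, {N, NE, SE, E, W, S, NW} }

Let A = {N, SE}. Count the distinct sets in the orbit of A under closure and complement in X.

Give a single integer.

8

X∖A={NE, E, W, S, NW}, int(X∖A)={NE, E, W, NW}, hence cl(A)={N, SE, S}
Orbit (k=closure, c=complement):
  1. A     = {N, SE}
  2. kA    = {N, SE, S}
  3. cA    = {NE, E, W, S, NW}
  4. ckA   = {NE, E, W, NW}
  5. kcA   = {NE, SE, E, W, S, NW}
  6. ckcA  = {N}
  7. kckcA = {N, S}
  8. ckckcA = {NE, SE, E, W, NW}
(closed under both — stop)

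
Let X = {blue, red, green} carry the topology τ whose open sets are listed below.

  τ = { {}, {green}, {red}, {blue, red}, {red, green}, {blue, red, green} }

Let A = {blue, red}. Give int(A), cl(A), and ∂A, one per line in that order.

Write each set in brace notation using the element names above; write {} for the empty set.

interior: largest open inside A is {blue, red} (from {}, {red}, {blue, red})
cl via duality: int({green}) = {green}, so X∖{green} = {blue, red}
cl∖int = {}

int(A) = {blue, red}
cl(A)  = {blue, red}
∂A     = {}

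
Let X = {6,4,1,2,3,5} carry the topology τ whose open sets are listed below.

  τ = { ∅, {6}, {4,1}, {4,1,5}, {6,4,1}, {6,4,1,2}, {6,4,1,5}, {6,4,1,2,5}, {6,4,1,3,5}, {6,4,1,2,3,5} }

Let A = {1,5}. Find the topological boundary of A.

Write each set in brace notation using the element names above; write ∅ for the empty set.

{4,1,2,3,5}

interior: largest open inside A is ∅ (from ∅)
cl via duality: int({6,4,2,3}) = {6}, so X∖{6} = {4,1,2,3,5}
cl∖int = {4,1,2,3,5}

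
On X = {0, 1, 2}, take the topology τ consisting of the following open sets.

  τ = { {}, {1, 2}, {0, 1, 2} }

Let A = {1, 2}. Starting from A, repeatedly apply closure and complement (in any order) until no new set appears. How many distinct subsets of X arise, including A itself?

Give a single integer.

cl via duality: int({0}) = {}, so X∖{} = {0, 1, 2}
Write k for closure, c for complement:
  1. A     = {1, 2}
  2. kA    = {0, 1, 2}
  3. cA    = {0}
  4. ckA   = {}
applying k or c yields no new set

4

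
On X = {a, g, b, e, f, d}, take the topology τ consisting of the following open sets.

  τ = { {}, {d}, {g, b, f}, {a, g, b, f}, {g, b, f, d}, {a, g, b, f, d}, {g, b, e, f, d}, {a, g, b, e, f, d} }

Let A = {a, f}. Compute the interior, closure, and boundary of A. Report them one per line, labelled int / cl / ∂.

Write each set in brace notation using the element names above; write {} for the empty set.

open subsets of A: {}; so int(A) = {}
closure: X∖int(X∖A) = X∖{d} = {a, g, b, e, f}
∂A = {a, g, b, e, f} minus {} = {a, g, b, e, f}

int(A) = {}
cl(A)  = {a, g, b, e, f}
∂A     = {a, g, b, e, f}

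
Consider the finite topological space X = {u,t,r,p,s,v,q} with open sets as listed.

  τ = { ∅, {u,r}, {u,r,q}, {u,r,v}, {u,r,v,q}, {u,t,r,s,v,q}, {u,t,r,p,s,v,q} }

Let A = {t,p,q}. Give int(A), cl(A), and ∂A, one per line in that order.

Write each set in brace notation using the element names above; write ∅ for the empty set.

int(A) = ∅
cl(A)  = {t,p,s,q}
∂A     = {t,p,s,q}

interior: largest open inside A is ∅ (from ∅)
cl via duality: int({u,r,s,v}) = {u,r,v}, so X∖{u,r,v} = {t,p,s,q}
cl∖int = {t,p,s,q}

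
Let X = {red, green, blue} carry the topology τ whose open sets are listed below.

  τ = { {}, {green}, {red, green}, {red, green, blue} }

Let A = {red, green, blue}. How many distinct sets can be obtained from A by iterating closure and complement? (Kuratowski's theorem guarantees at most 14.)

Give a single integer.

2

X∖A={}, int(X∖A)={}, hence cl(A)={red, green, blue}
Orbit (k=closure, c=complement):
  1. A     = {red, green, blue}
  2. cA    = {}
(closed under both — stop)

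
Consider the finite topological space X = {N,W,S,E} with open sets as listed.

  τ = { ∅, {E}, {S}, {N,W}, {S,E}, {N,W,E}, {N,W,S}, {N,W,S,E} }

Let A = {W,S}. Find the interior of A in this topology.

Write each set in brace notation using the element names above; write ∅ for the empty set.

interior: largest open inside A is {S} (from ∅, {S})

{S}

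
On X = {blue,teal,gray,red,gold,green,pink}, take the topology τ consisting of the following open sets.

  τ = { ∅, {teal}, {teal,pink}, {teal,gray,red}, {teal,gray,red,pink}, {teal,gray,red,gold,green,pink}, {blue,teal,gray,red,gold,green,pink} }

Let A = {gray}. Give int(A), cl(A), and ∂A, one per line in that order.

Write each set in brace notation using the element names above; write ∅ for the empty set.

open subsets of A: ∅; so int(A) = ∅
closure: X∖int(X∖A) = X∖{teal,pink} = {blue,gray,red,gold,green}
∂A = {blue,gray,red,gold,green} minus ∅ = {blue,gray,red,gold,green}

int(A) = ∅
cl(A)  = {blue,gray,red,gold,green}
∂A     = {blue,gray,red,gold,green}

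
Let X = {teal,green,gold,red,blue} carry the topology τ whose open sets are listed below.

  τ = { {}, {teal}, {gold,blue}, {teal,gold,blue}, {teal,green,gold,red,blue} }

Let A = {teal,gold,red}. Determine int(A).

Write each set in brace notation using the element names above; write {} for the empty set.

{teal}

opens ⊆ A: {}, {teal}; union → int = {teal}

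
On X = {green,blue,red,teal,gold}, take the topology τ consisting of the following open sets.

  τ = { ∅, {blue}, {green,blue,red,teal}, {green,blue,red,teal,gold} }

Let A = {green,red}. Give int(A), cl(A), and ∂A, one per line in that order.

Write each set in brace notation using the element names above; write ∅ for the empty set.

opens ⊆ A: ∅; union → int = ∅
complement {blue,teal,gold}; its interior {blue}; cl(A) = X∖{blue} = {green,red,teal,gold}
boundary = {green,red,teal,gold} ∖ ∅ = {green,red,teal,gold}

int(A) = ∅
cl(A)  = {green,red,teal,gold}
∂A     = {green,red,teal,gold}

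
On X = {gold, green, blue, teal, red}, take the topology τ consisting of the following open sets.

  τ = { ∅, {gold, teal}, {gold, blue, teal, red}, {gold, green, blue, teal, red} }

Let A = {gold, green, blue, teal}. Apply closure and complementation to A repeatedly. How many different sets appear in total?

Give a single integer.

complement {red}; its interior ∅; cl(A) = X∖∅ = {gold, green, blue, teal, red}
With k = closure, c = complement:
  1. A     = {gold, green, blue, teal}
  2. kA    = {gold, green, blue, teal, red}
  3. cA    = {red}
  4. ckA   = ∅
  5. kcA   = {green, blue, red}
  6. ckcA  = {gold, teal}
k, c of each give nothing new

6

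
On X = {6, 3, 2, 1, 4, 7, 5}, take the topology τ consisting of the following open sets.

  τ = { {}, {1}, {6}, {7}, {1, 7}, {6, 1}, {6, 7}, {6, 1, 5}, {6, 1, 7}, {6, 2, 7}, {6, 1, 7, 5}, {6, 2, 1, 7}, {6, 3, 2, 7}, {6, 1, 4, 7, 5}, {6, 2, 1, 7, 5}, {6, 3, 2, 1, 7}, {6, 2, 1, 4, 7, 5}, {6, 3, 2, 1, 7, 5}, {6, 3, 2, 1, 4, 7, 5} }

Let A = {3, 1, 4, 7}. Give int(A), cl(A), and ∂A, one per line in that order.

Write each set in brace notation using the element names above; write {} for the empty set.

int(A) = {1, 7}
cl(A)  = {3, 2, 1, 4, 7, 5}
∂A     = {3, 2, 4, 5}

U open, U⊆A: {}, {1}, {7}, {1, 7}. int(A) = ⋃ = {1, 7}
X∖A={6, 2, 5}, int(X∖A)={6}, hence cl(A)={3, 2, 1, 4, 7, 5}
∂A: remove int from cl → {3, 2, 4, 5}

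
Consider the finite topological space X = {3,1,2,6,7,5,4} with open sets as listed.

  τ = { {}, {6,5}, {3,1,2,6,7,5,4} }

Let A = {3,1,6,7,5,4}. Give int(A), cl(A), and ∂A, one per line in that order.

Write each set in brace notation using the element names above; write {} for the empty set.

opens ⊆ A: {}, {6,5}; union → int = {6,5}
complement {2}; its interior {}; cl(A) = X∖{} = {3,1,2,6,7,5,4}
boundary = {3,1,2,6,7,5,4} ∖ {6,5} = {3,1,2,7,4}

int(A) = {6,5}
cl(A)  = {3,1,2,6,7,5,4}
∂A     = {3,1,2,7,4}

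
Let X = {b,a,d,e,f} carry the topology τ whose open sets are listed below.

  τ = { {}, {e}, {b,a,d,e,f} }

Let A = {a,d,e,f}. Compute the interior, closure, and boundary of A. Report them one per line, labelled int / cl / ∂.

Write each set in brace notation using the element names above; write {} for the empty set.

interior: largest open inside A is {e} (from {}, {e})
cl via duality: int({b}) = {}, so X∖{} = {b,a,d,e,f}
cl∖int = {b,a,d,f}

int(A) = {e}
cl(A)  = {b,a,d,e,f}
∂A     = {b,a,d,f}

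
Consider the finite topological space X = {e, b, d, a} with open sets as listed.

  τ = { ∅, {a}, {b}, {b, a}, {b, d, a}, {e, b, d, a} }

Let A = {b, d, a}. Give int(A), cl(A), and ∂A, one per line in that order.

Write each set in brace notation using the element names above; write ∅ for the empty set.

interior: largest open inside A is {b, d, a} (from ∅, {b}, {a}, {b, a}, {b, d, a})
cl via duality: int({e}) = ∅, so X∖∅ = {e, b, d, a}
cl∖int = {e}

int(A) = {b, d, a}
cl(A)  = {e, b, d, a}
∂A     = {e}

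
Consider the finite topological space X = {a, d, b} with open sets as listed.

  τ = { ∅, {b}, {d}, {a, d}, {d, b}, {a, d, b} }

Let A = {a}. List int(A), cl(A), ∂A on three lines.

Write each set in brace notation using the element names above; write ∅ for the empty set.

interior: largest open inside A is ∅ (from ∅)
cl via duality: int({d, b}) = {d, b}, so X∖{d, b} = {a}
cl∖int = {a}

int(A) = ∅
cl(A)  = {a}
∂A     = {a}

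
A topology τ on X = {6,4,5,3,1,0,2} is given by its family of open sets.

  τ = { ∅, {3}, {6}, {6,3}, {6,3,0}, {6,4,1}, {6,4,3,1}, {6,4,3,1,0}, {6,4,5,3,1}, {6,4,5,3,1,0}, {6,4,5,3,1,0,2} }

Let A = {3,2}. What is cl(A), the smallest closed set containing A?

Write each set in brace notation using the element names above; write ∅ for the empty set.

{5,3,0,2}

X∖A={6,4,5,1,0}, int(X∖A)={6,4,1}, hence cl(A)={5,3,0,2}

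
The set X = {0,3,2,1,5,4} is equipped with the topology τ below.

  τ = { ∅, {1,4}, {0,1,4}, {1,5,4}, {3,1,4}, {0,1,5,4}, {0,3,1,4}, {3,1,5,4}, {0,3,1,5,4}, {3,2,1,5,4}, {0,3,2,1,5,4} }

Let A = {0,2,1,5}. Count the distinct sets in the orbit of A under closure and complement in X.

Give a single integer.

complement {3,4}; its interior ∅; cl(A) = X∖∅ = {0,3,2,1,5,4}
With k = closure, c = complement:
  1. A     = {0,2,1,5}
  2. kA    = {0,3,2,1,5,4}
  3. cA    = {3,4}
  4. ckA   = ∅
k, c of each give nothing new

4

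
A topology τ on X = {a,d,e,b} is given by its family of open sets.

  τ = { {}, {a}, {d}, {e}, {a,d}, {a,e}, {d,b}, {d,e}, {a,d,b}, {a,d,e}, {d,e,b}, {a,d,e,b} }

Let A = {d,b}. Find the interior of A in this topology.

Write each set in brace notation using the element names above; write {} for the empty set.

U open, U⊆A: {}, {d}, {d,b}. int(A) = ⋃ = {d,b}

{d,b}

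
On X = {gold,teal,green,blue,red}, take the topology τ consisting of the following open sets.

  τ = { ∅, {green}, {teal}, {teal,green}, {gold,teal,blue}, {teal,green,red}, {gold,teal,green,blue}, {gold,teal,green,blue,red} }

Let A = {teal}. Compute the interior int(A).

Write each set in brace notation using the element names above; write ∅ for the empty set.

{teal}

open subsets of A: ∅, {teal}; so int(A) = {teal}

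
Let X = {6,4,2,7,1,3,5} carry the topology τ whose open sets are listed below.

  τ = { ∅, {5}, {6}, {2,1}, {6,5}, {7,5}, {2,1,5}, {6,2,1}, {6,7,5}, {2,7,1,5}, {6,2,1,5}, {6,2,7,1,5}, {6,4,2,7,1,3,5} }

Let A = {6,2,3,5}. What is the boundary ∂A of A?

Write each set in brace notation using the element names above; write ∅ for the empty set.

{4,2,7,1,3}

U open, U⊆A: ∅, {6}, {5}, {6,5}. int(A) = ⋃ = {6,5}
X∖A={4,7,1}, int(X∖A)=∅, hence cl(A)={6,4,2,7,1,3,5}
∂A: remove int from cl → {4,2,7,1,3}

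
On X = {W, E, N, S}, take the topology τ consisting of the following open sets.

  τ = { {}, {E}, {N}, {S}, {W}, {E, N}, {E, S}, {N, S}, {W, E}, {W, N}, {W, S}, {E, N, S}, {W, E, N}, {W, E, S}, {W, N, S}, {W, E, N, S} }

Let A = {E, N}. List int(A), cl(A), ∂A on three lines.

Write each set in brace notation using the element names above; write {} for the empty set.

opens ⊆ A: {}, {N}, {E}, {E, N}; union → int = {E, N}
complement {W, S}; its interior {W, S}; cl(A) = X∖{W, S} = {E, N}
boundary = {E, N} ∖ {E, N} = {}

int(A) = {E, N}
cl(A)  = {E, N}
∂A     = {}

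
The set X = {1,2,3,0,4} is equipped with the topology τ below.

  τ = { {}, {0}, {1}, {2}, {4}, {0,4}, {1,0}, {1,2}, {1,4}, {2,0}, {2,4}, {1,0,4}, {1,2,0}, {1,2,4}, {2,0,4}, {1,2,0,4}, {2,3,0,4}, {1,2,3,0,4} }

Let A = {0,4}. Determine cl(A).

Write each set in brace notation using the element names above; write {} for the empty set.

{3,0,4}

complement {1,2,3}; its interior {1,2}; cl(A) = X∖{1,2} = {3,0,4}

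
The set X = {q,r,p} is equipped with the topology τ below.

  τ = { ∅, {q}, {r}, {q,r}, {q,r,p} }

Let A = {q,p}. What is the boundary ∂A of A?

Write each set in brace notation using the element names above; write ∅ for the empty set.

{p}

interior: largest open inside A is {q} (from ∅, {q})
cl via duality: int({r}) = {r}, so X∖{r} = {q,p}
cl∖int = {p}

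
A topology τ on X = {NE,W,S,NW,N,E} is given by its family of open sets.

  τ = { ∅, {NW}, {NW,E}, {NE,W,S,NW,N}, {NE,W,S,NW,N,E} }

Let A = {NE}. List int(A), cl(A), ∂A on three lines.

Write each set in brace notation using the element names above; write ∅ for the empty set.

interior: largest open inside A is ∅ (from ∅)
cl via duality: int({W,S,NW,N,E}) = {NW,E}, so X∖{NW,E} = {NE,W,S,N}
cl∖int = {NE,W,S,N}

int(A) = ∅
cl(A)  = {NE,W,S,N}
∂A     = {NE,W,S,N}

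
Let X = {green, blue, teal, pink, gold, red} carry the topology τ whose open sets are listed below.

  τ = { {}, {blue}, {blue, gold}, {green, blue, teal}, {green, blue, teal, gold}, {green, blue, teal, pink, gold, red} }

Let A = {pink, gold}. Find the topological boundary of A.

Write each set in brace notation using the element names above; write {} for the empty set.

interior: largest open inside A is {} (from {})
cl via duality: int({green, blue, teal, red}) = {green, blue, teal}, so X∖{green, blue, teal} = {pink, gold, red}
cl∖int = {pink, gold, red}

{pink, gold, red}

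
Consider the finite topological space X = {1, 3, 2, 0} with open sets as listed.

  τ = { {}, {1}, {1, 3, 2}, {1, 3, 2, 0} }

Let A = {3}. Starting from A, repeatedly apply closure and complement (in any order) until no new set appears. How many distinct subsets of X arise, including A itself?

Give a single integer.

cl via duality: int({1, 2, 0}) = {1}, so X∖{1} = {3, 2, 0}
Write k for closure, c for complement:
  1. A     = {3}
  2. kA    = {3, 2, 0}
  3. cA    = {1, 2, 0}
  4. ckA   = {1}
  5. kcA   = {1, 3, 2, 0}
  6. ckcA  = {}
applying k or c yields no new set

6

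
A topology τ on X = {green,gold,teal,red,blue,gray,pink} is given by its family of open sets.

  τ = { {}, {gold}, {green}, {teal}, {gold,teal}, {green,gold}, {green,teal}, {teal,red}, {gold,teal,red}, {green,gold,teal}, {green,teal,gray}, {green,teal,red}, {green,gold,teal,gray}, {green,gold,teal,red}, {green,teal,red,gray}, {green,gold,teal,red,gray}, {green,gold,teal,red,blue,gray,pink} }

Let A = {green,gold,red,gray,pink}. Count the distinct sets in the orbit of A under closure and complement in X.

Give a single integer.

closure: X∖int(X∖A) = X∖{teal} = {green,gold,red,blue,gray,pink}
Let k=closure and c=complement:
  1. A     = {green,gold,red,gray,pink}
  2. kA    = {green,gold,red,blue,gray,pink}
  3. cA    = {teal,blue}
  4. ckA   = {teal}
  5. kcA   = {teal,red,blue,gray,pink}
  6. ckcA  = {green,gold}
  7. kckcA = {green,gold,blue,gray,pink}
  8. ckckcA = {teal,red}
— saturated at 8

8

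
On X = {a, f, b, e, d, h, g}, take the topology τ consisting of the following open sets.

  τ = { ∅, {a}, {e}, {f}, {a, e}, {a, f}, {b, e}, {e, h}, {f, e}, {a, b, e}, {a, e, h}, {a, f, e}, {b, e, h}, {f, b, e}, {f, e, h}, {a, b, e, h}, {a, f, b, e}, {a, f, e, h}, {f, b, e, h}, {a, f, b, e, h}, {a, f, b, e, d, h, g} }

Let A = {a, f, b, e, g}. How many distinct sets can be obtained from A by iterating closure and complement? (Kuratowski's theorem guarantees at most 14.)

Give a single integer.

X∖A={d, h}, int(X∖A)=∅, hence cl(A)={a, f, b, e, d, h, g}
Orbit (k=closure, c=complement):
  1. A     = {a, f, b, e, g}
  2. kA    = {a, f, b, e, d, h, g}
  3. cA    = {d, h}
  4. ckA   = ∅
  5. kcA   = {d, h, g}
  6. ckcA  = {a, f, b, e}
(closed under both — stop)

6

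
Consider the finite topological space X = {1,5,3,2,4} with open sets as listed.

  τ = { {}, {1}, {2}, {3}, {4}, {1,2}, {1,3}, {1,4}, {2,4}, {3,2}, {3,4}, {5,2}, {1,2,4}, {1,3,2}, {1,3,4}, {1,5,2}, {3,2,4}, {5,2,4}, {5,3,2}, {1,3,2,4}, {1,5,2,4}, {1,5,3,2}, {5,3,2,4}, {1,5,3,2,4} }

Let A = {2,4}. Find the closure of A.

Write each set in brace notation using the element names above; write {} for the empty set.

{5,2,4}

complement {1,5,3}; its interior {1,3}; cl(A) = X∖{1,3} = {5,2,4}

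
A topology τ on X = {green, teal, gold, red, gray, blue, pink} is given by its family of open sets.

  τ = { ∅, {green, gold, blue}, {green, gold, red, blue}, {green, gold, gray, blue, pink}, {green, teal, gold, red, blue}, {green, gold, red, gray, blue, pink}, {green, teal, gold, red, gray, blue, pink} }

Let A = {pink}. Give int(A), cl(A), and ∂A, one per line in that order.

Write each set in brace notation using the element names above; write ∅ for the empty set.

U open, U⊆A: ∅. int(A) = ⋃ = ∅
X∖A={green, teal, gold, red, gray, blue}, int(X∖A)={green, teal, gold, red, blue}, hence cl(A)={gray, pink}
∂A: remove int from cl → {gray, pink}

int(A) = ∅
cl(A)  = {gray, pink}
∂A     = {gray, pink}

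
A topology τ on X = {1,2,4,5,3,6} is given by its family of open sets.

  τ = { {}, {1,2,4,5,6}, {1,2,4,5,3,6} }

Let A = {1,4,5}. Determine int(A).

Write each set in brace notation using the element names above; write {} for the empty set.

open subsets of A: {}; so int(A) = {}

{}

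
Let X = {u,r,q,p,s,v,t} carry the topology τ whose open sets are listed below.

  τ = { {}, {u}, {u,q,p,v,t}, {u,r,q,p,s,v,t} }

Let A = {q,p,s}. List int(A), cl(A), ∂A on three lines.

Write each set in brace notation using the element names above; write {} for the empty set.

int(A) = {}
cl(A)  = {r,q,p,s,v,t}
∂A     = {r,q,p,s,v,t}

open subsets of A: {}; so int(A) = {}
closure: X∖int(X∖A) = X∖{u} = {r,q,p,s,v,t}
∂A = {r,q,p,s,v,t} minus {} = {r,q,p,s,v,t}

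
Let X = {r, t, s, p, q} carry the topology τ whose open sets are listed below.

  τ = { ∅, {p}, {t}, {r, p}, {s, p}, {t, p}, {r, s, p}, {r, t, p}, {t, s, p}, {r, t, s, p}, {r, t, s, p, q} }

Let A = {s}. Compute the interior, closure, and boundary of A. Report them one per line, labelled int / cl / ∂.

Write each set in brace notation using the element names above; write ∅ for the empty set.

interior: largest open inside A is ∅ (from ∅)
cl via duality: int({r, t, p, q}) = {r, t, p}, so X∖{r, t, p} = {s, q}
cl∖int = {s, q}

int(A) = ∅
cl(A)  = {s, q}
∂A     = {s, q}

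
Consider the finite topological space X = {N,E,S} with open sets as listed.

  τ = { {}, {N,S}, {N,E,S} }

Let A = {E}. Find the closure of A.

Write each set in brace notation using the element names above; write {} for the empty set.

{E}

complement {N,S}; its interior {N,S}; cl(A) = X∖{N,S} = {E}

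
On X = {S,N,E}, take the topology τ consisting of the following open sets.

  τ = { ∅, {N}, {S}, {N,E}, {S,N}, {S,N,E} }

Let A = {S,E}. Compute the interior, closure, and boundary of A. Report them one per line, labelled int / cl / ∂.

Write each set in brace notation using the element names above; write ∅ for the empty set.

int(A) = {S}
cl(A)  = {S,E}
∂A     = {E}

interior: largest open inside A is {S} (from ∅, {S})
cl via duality: int({N}) = {N}, so X∖{N} = {S,E}
cl∖int = {E}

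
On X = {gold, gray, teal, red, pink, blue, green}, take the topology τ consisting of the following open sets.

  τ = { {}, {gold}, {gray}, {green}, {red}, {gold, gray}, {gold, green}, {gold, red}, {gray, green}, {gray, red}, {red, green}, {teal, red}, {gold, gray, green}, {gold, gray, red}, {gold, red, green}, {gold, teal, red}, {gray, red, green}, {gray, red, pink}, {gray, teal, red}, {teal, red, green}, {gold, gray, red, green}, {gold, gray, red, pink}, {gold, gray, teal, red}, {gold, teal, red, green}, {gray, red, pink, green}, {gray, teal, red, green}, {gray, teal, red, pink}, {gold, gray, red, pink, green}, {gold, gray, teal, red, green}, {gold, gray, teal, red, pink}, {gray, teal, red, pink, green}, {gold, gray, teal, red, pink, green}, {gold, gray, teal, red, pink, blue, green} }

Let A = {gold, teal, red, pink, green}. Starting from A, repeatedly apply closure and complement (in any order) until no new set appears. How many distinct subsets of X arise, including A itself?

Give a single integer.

complement {gray, blue}; its interior {gray}; cl(A) = X∖{gray} = {gold, teal, red, pink, blue, green}
With k = closure, c = complement:
  1. A     = {gold, teal, red, pink, green}
  2. kA    = {gold, teal, red, pink, blue, green}
  3. cA    = {gray, blue}
  4. ckA   = {gray}
  5. kcA   = {gray, pink, blue}
  6. ckcA  = {gold, teal, red, green}
k, c of each give nothing new

6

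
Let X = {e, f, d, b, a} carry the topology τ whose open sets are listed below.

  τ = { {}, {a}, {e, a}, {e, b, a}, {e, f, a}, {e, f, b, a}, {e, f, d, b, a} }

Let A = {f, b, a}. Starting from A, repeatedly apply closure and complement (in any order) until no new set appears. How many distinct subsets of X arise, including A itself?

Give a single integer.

closure: X∖int(X∖A) = X∖{} = {e, f, d, b, a}
Let k=closure and c=complement:
  1. A     = {f, b, a}
  2. kA    = {e, f, d, b, a}
  3. cA    = {e, d}
  4. ckA   = {}
  5. kcA   = {e, f, d, b}
  6. ckcA  = {a}
— saturated at 6

6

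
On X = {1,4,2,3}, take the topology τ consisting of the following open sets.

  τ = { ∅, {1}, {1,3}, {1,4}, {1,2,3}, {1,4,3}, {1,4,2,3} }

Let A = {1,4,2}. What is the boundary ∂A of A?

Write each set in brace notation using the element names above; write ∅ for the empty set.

opens ⊆ A: ∅, {1}, {1,4}; union → int = {1,4}
complement {3}; its interior ∅; cl(A) = X∖∅ = {1,4,2,3}
boundary = {1,4,2,3} ∖ {1,4} = {2,3}

{2,3}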